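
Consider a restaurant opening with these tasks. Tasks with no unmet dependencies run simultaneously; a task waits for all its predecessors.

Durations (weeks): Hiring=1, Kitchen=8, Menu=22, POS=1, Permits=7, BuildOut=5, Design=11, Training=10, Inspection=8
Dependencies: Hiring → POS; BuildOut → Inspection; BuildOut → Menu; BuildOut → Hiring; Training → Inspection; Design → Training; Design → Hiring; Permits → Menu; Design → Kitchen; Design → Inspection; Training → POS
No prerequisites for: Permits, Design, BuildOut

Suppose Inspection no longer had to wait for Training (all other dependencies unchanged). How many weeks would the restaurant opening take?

Before: longest chain Permits→Menu = 7+22 = 29, finish 29.
Without Training→Inspection, Inspection's earliest start moves from 21 to 11.
After: Permits→Menu = 7+22 = 29 → 29 weeks.

29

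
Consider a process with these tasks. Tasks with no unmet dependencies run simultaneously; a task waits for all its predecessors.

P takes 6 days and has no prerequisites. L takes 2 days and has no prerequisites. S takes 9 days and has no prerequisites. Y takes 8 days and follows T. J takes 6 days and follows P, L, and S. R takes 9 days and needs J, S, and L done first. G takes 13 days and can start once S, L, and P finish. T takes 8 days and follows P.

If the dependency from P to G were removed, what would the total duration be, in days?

24

Before: longest chain S→J→R = 9+6+9 = 24, finish 24.
Dropping P→G doesn't change G's earliest start (9); another predecessor still binds.
After: S→J→R = 9+6+9 = 24 → 24 days.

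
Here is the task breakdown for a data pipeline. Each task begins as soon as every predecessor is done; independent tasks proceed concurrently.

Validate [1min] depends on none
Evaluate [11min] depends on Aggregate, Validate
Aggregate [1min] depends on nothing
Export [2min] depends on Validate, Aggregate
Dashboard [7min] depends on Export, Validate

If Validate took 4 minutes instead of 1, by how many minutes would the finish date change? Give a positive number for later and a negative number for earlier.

3

The binding path is Validate→Evaluate = 1+11 = 12; finish at 12 minutes.
Validate is on the critical path; changing it to 4 makes that path 15 minutes.
The critical path is still Validate→Evaluate; finish is now 15 minutes.
Change in finish: 15 − 12 = +3 minutes.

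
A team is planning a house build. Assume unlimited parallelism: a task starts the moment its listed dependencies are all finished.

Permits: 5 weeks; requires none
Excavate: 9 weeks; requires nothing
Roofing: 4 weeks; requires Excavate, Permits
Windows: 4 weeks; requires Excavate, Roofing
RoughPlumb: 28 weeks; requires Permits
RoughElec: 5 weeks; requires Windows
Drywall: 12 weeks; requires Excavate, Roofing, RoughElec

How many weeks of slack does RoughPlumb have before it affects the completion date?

Critical path: Excavate→Roofing→Windows→RoughElec→Drywall = 9+4+4+5+12 = 34, so the finish is 34 weeks.
RoughPlumb finishes as early as 33 and must finish by 34.
Float = 34 − 33 = 1.

1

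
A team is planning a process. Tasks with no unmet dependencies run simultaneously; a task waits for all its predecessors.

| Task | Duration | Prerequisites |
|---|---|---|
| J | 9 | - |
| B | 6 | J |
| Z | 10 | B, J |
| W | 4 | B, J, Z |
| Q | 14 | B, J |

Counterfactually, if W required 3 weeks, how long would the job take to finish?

Baseline: J→B→Z→W = 9+6+10+4 = 29 → 29 weeks.
Since W is critical, the -1 change carries straight to that chain (now 28 weeks).
The binding chain switches to J→B→Q = 9+6+14 = 29; finish 29 weeks.

29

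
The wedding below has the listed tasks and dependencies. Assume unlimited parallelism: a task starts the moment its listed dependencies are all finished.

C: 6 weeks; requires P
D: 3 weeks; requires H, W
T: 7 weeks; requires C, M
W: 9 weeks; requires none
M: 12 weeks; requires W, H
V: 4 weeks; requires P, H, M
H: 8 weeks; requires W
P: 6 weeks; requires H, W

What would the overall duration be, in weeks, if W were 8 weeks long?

Actual critical path: W→H→M→T = 9+8+12+7 = 36 ⇒ 36 weeks.
W is on the critical path; changing it to 8 makes that path 35 weeks.
The critical path is still W→H→M→T; finish is now 35 weeks.

35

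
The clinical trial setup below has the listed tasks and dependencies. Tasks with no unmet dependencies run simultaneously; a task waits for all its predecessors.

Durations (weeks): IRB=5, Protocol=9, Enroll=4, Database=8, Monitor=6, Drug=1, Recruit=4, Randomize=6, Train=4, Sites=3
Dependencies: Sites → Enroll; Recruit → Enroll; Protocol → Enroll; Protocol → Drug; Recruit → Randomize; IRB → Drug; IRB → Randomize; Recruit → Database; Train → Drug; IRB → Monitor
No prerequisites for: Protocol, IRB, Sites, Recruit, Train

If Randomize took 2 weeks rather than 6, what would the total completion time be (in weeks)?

13

Critical path before the change: Protocol→Enroll = 9+4 = 13 giving 13 weeks.
Randomize is off the critical path — its longest chain is 11 weeks, giving 2 of slack.
That remains the longest chain; total 13 weeks.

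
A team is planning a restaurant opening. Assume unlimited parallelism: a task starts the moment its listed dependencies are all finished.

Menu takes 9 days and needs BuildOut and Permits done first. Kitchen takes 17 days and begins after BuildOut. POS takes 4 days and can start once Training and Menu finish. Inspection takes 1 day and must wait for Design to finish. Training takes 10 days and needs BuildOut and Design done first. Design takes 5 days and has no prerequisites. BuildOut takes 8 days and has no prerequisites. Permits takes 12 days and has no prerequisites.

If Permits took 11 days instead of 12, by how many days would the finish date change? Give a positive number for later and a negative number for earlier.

Critical path before the change: Permits→Menu→POS = 12+9+4 = 25 giving 25 days.
Permits is on the critical path; changing it to 11 makes that path 24 days.
Now BuildOut→Kitchen = 8+17 = 25 is longest, so the finish becomes 25 days.
Change in finish: 25 − 25 = +0 days.

0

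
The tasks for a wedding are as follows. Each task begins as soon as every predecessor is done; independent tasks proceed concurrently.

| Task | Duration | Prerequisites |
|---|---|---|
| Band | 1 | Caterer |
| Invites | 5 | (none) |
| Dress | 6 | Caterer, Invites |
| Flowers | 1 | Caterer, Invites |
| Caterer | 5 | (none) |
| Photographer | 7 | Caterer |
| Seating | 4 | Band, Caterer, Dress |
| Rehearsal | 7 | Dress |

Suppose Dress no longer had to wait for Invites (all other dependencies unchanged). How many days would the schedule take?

Before: longest chain Caterer→Dress→Rehearsal = 5+6+7 = 18, finish 18.
Dropping Invites→Dress doesn't change Dress's earliest start (5); another predecessor still binds.
After: Caterer→Dress→Rehearsal = 5+6+7 = 18 → 18 days.

18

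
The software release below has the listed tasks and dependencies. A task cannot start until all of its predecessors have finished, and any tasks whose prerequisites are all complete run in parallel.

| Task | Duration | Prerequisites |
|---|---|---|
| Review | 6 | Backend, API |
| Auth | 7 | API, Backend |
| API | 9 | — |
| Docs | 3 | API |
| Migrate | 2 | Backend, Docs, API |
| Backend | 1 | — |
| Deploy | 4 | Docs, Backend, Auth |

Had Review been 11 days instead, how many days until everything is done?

The binding path is API→Auth→Deploy = 9+7+4 = 20; finish at 20 days.
The longest path through Review is only 15 days, so Review has float 5.
The critical path is still API→Auth→Deploy; finish is now 20 days.

20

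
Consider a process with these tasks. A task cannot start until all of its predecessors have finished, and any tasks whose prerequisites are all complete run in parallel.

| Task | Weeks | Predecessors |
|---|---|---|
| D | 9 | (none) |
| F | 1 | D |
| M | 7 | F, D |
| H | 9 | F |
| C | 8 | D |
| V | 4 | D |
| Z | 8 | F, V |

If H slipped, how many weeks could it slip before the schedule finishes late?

Critical path: D→V→Z = 9+4+8 = 21, so the finish is 21 weeks.
Longest path through H: 19 weeks (earliest finish 19, latest finish 21).
Float = 21 − 19 = 2.

2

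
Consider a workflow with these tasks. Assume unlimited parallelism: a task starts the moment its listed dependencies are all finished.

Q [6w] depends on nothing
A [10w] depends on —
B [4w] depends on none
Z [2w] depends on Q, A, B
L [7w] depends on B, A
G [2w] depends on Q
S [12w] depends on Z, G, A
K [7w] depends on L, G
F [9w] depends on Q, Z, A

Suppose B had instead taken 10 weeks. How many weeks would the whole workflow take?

24

The binding path is A→Z→S = 10+2+12 = 24; finish at 24 weeks.
B is off the critical path — its longest chain is 18 weeks, giving 6 of slack.
No other chain overtakes it, so the finish is 24 weeks.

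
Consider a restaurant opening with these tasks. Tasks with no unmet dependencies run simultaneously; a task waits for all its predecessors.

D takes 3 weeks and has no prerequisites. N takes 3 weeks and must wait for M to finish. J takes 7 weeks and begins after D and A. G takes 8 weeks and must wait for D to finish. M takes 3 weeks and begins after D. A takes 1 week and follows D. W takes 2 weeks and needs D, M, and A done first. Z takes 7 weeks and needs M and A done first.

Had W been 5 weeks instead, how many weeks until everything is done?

Actual critical path: D→M→Z = 3+3+7 = 13 ⇒ 13 weeks.
W is off the critical path — its longest chain is 8 weeks, giving 5 of slack.
That remains the longest chain; total 13 weeks.

13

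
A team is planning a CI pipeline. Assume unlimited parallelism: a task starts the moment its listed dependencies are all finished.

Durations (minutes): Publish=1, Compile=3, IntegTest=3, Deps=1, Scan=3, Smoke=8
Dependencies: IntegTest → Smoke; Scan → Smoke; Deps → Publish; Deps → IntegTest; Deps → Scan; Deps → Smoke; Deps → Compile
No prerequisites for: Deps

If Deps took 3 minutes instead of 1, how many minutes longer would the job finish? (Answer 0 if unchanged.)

Baseline: Deps→IntegTest→Smoke = 1+3+8 = 12 → 12 minutes.
Deps is on the critical path; changing it to 3 makes that path 14 minutes.
That remains the longest chain; total 14 minutes.
Change in finish: 14 − 12 = +2 minutes.

2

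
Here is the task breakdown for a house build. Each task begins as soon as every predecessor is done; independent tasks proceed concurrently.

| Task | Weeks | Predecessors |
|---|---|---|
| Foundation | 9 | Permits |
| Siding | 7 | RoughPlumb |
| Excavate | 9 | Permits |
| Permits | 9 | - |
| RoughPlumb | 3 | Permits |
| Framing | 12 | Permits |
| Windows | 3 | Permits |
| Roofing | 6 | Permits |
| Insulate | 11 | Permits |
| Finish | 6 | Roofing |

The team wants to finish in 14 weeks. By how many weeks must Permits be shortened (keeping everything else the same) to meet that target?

Current finish: 21 weeks; target: 14.
Permits is on every critical path, so each week cut from Permits cuts the finish by one (this holds down to a finish of 13).
Need 21 − 14 = 7 weeks off Permits → Permits becomes 2 weeks, finish becomes 14.

7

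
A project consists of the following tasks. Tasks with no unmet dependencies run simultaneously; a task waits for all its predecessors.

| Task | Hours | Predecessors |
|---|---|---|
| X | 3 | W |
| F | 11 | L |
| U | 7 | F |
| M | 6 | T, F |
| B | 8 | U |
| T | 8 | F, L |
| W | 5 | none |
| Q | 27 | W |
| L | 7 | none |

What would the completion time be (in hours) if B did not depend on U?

Original critical path: L→F→U→B = 7+11+7+8 = 33 ⇒ 33 hours.
Without U→B, B's earliest start moves from 25 to 0.
After: L→F→T→M = 7+11+8+6 = 32 → 32 hours.

32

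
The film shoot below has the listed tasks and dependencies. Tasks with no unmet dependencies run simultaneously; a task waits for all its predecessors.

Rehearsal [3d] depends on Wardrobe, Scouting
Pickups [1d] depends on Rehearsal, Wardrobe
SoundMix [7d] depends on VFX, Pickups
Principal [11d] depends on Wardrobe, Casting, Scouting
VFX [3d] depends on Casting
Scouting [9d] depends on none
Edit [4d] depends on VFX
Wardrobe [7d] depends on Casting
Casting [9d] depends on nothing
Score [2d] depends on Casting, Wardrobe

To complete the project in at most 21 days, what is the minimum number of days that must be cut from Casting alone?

6

Current finish: 27 days; target: 21.
Casting is on every critical path, so each day cut from Casting cuts the finish by one (this holds down to a finish of 20).
Need 27 − 21 = 6 days off Casting → Casting becomes 3 days, finish becomes 21.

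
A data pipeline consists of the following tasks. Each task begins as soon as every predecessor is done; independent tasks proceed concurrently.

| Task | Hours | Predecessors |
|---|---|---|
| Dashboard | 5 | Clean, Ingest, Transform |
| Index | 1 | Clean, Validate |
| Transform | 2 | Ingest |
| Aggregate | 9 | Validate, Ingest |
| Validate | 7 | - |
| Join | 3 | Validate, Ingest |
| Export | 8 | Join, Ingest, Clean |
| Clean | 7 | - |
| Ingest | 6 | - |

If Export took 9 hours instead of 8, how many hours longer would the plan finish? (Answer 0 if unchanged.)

1

Critical path before the change: Validate→Join→Export = 7+3+8 = 18 giving 18 hours.
Since Export is critical, the +1 change carries straight to that chain (now 19 hours).
The critical path is still Validate→Join→Export; finish is now 19 hours.
Change in finish: 19 − 18 = +1 hours.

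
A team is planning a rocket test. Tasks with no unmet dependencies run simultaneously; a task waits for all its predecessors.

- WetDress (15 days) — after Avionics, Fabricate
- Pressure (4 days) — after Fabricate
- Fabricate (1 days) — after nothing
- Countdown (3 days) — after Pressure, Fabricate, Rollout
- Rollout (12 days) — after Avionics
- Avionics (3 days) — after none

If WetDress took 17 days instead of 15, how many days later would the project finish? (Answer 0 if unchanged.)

2

Critical path before the change: Avionics→WetDress = 3+15 = 18 giving 18 days.
Since WetDress is critical, the +2 change carries straight to that chain (now 20 days).
No other chain overtakes it, so the finish is 20 days.
Change in finish: 20 − 18 = +2 days.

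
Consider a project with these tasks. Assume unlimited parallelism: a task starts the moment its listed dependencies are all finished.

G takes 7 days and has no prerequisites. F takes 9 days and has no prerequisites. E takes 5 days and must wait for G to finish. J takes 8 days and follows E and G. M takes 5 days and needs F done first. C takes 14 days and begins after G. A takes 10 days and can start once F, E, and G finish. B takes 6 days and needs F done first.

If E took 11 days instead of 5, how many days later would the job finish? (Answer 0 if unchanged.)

Actual critical path: G→E→A = 7+5+10 = 22 ⇒ 22 days.
Since E is critical, the +6 change carries straight to that chain (now 28 days).
No other chain overtakes it, so the finish is 28 days.
Change in finish: 28 − 22 = +6 days.

6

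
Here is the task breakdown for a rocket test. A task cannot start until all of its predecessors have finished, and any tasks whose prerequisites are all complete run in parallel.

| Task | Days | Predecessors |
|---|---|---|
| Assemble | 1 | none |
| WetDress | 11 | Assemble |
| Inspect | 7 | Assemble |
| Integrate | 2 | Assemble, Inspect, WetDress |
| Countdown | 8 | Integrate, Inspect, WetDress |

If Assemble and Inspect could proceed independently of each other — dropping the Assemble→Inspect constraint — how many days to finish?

22

With the dependency in place, Assemble→WetDress→Integrate→Countdown = 1+11+2+8 = 22 sets the finish at 22 days.
Without Assemble→Inspect, Inspect's earliest start moves from 1 to 0.
New critical path: Assemble→WetDress→Integrate→Countdown = 1+11+2+8 = 22 ⇒ 22 days.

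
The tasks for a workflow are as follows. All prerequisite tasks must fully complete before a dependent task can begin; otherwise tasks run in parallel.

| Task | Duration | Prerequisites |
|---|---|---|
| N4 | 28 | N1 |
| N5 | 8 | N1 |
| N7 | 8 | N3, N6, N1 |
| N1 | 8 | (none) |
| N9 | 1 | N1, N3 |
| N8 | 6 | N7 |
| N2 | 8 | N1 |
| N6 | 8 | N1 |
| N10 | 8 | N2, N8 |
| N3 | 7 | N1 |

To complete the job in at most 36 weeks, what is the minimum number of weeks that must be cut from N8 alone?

2

Current finish: 38 weeks; target: 36.
N8 is on every critical path, so each week cut from N8 cuts the finish by one (this holds down to a finish of 36).
Need 38 − 36 = 2 weeks off N8 → N8 becomes 4 weeks, finish becomes 36.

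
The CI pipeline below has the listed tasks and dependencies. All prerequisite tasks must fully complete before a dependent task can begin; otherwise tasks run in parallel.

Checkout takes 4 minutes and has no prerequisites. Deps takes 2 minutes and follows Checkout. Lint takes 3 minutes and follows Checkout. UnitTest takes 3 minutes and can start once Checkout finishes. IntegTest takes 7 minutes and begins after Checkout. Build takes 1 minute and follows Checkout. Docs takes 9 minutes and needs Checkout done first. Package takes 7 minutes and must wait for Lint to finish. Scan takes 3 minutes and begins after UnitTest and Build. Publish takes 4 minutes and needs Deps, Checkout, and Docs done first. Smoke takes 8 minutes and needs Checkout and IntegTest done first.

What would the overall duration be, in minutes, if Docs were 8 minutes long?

19

Critical path before the change: Checkout→IntegTest→Smoke = 4+7+8 = 19 giving 19 minutes.
Docs is off the critical path — its longest chain is 17 minutes, giving 2 of slack.
That remains the longest chain; total 19 minutes.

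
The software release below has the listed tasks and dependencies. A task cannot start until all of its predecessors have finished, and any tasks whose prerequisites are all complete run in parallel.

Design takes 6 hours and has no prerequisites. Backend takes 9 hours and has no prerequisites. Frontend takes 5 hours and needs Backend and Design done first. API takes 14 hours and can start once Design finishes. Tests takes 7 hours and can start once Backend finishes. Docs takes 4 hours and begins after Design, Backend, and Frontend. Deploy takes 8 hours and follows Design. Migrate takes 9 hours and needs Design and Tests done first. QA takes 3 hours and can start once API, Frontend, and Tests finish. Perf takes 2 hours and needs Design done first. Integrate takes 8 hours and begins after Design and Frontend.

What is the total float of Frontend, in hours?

3

Critical path: Backend→Tests→Migrate = 9+7+9 = 25, so the finish is 25 hours.
Longest path through Frontend: 22 hours (earliest finish 14, latest finish 17).
Slack of Frontend = 12 − 9 = 3 hours.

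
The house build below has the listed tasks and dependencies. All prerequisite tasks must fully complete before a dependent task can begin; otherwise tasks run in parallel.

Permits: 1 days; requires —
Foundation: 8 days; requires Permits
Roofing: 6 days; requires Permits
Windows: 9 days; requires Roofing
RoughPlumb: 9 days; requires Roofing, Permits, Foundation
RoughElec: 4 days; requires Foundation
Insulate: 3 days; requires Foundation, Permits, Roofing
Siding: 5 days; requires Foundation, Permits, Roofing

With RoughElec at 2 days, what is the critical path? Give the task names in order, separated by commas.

Permits, Foundation, RoughPlumb

Critical path before the change: Permits→Foundation→RoughPlumb = 1+8+9 = 18 giving 18 days.
RoughElec is off the critical path — its longest chain is 13 days, giving 5 of slack.
No other chain overtakes it, so the finish is 18 days.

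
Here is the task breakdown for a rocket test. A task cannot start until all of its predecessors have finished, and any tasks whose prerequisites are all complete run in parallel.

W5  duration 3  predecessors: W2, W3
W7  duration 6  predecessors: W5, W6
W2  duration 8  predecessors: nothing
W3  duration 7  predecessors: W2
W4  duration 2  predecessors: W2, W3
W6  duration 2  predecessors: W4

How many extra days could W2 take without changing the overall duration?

0

The longest chain is W2→W3→W4→W6→W7 = 8+7+2+2+6 = 25; overall finish 25 days.
Longest path through W2: 25 days (earliest finish 8, latest finish 8).
So W2 can slip 8 − 8 = 0 days.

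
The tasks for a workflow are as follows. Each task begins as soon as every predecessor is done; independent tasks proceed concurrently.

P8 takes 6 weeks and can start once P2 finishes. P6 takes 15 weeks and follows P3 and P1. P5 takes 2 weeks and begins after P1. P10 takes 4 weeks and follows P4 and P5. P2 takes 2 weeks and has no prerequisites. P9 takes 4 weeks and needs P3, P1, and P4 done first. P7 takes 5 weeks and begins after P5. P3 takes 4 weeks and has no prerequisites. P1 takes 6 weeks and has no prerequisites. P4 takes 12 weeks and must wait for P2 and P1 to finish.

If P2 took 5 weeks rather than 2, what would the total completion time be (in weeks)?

22

Critical path before the change: P1→P4→P9 = 6+12+4 = 22 giving 22 weeks.
P2 has 4 weeks of float (longest path through it is 18).
That remains the longest chain; total 22 weeks.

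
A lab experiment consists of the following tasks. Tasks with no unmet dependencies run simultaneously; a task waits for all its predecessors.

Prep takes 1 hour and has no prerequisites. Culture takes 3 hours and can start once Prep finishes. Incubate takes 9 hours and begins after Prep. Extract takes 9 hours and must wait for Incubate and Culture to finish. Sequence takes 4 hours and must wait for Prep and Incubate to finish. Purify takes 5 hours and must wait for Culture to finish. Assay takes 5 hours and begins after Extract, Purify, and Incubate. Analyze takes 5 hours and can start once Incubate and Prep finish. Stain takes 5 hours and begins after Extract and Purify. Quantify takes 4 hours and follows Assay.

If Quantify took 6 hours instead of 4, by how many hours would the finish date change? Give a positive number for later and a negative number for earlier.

Actual critical path: Prep→Incubate→Extract→Assay→Quantify = 1+9+9+5+4 = 28 ⇒ 28 hours.
Quantify is on the critical path; changing it to 6 makes that path 30 hours.
That remains the longest chain; total 30 hours.
Change in finish: 30 − 28 = +2 hours.

2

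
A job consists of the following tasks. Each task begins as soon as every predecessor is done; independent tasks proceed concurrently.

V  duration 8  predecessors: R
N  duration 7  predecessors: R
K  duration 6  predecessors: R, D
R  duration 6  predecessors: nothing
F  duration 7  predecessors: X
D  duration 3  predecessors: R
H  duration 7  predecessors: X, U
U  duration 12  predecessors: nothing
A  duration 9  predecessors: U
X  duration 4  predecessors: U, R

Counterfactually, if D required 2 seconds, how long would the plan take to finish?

As given, the longest chain is U→X→F = 12+4+7 = 23, so the finish is 23 seconds.
D is off the critical path — its longest chain is 15 seconds, giving 8 of slack.
No other chain overtakes it, so the finish is 23 seconds.

23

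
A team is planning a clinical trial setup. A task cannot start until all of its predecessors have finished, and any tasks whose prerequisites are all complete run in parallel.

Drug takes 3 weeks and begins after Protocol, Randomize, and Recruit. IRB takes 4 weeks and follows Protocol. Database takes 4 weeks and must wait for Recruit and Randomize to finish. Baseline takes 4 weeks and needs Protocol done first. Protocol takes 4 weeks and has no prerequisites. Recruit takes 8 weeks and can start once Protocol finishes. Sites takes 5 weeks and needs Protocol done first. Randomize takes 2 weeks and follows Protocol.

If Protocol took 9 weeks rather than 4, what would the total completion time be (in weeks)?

21

As given, the longest chain is Protocol→Recruit→Database = 4+8+4 = 16, so the finish is 16 weeks.
Protocol lies on that path, so at 9 weeks the path becomes 21 weeks.
No other chain overtakes it, so the finish is 21 weeks.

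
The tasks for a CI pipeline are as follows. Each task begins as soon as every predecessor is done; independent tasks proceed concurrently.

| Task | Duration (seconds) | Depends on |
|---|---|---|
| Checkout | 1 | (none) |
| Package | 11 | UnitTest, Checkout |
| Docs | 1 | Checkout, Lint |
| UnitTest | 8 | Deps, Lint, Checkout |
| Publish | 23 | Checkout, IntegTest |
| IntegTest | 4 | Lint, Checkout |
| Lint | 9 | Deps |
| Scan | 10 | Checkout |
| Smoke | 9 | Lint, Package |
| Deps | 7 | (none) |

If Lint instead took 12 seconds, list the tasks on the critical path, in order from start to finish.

The binding path is Deps→Lint→UnitTest→Package→Smoke = 7+9+8+11+9 = 44; finish at 44 seconds.
Since Lint is critical, the +3 change carries straight to that chain (now 47 seconds).
That remains the longest chain; total 47 seconds.

Deps, Lint, UnitTest, Package, Smoke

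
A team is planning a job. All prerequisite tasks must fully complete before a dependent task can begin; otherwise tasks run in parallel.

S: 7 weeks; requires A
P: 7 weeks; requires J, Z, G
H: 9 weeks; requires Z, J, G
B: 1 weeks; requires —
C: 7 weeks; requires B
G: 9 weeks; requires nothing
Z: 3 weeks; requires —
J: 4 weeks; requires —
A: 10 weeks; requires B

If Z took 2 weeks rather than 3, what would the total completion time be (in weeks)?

18

Critical path before the change: B→A→S = 1+10+7 = 18 giving 18 weeks.
Z has 6 weeks of float (longest path through it is 12).
The critical path is still B→A→S; finish is now 18 weeks.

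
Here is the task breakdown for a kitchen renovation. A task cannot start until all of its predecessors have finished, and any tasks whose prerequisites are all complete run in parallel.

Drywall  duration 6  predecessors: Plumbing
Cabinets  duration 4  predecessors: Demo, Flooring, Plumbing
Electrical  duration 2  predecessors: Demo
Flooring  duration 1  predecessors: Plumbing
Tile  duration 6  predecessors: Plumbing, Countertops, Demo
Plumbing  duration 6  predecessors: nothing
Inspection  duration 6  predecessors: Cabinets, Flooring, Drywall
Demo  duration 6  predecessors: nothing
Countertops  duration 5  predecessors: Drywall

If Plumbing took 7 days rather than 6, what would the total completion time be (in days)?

24

Critical path before the change: Plumbing→Drywall→Countertops→Tile = 6+6+5+6 = 23 giving 23 days.
Plumbing lies on that path, so at 7 days the path becomes 24 days.
The critical path is still Plumbing→Drywall→Countertops→Tile; finish is now 24 days.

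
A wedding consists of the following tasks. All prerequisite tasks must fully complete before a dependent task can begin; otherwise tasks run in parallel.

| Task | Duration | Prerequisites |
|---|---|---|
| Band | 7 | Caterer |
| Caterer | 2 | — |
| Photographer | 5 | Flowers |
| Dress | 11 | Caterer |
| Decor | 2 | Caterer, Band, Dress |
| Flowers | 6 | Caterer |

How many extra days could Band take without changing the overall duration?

4

Critical path: Caterer→Dress→Decor = 2+11+2 = 15, so the finish is 15 days.
The longest chain containing Band totals 11 days.
So Band can slip 13 − 9 = 4 days.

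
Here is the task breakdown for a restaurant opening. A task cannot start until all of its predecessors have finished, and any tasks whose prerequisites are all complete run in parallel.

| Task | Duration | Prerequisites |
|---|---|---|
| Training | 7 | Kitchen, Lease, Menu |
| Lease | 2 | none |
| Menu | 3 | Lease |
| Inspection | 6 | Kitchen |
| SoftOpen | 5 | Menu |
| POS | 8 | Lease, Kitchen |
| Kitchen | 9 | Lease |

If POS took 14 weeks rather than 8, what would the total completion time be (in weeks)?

As given, the longest chain is Lease→Kitchen→POS = 2+9+8 = 19, so the finish is 19 weeks.
Since POS is critical, the +6 change carries straight to that chain (now 25 weeks).
That remains the longest chain; total 25 weeks.

25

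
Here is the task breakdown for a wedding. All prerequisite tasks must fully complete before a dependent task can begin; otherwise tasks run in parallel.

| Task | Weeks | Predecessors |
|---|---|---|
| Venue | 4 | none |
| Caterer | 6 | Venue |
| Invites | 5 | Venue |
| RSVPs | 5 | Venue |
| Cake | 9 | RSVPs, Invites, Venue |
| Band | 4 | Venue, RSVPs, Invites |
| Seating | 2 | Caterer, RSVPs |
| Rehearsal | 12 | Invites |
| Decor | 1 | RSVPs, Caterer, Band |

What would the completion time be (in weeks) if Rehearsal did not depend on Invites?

18

Original critical path: Venue→Invites→Rehearsal = 4+5+12 = 21 ⇒ 21 weeks.
Without Invites→Rehearsal, Rehearsal's earliest start moves from 9 to 0.
After: Venue→Invites→Cake = 4+5+9 = 18 → 18 weeks.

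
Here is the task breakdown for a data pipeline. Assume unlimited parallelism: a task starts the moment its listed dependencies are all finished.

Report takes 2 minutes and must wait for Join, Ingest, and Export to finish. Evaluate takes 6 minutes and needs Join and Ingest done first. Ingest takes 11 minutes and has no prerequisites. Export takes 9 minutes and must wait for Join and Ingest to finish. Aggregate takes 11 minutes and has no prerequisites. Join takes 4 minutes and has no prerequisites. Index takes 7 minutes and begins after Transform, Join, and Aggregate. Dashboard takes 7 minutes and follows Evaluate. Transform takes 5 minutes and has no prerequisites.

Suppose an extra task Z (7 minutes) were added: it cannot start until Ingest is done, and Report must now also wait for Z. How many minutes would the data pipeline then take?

24

Originally the data pipeline takes 24 minutes.
With Z inserted, Report now waits for max(Join, Ingest, Export, Z).
New critical path: Ingest→Evaluate→Dashboard = 11+6+7 = 24 ⇒ 24 minutes.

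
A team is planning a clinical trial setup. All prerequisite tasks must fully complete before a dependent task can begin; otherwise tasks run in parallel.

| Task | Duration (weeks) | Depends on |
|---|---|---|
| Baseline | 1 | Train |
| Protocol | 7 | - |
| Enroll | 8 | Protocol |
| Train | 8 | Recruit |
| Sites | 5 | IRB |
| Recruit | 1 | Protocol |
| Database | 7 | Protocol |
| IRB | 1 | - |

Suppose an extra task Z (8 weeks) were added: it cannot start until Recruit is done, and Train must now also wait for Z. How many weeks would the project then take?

25

Originally the project takes 17 weeks.
With Z inserted, Train now waits for max(Recruit, Z).
New critical path: Protocol→Recruit→Z→Train→Baseline = 7+1+8+8+1 = 25 ⇒ 25 weeks.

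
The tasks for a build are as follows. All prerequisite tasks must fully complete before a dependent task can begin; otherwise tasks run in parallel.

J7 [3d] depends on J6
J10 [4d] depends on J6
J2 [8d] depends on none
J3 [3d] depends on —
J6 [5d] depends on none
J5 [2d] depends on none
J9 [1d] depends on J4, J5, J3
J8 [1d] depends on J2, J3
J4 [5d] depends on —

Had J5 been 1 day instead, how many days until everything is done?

9

As given, the longest chain is J2→J8 = 8+1 = 9, so the finish is 9 days.
The longest path through J5 is only 3 days, so J5 has float 6.
That remains the longest chain; total 9 days.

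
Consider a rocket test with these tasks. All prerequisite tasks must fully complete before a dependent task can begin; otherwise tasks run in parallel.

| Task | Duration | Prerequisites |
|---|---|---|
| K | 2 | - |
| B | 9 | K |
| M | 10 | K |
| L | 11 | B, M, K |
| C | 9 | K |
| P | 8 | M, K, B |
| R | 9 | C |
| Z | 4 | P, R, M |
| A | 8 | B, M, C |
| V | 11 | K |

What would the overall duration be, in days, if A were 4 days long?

Actual critical path: K→M→P→Z = 2+10+8+4 = 24 ⇒ 24 days.
A has 4 days of float (longest path through it is 20).
The critical path is still K→M→P→Z; finish is now 24 days.

24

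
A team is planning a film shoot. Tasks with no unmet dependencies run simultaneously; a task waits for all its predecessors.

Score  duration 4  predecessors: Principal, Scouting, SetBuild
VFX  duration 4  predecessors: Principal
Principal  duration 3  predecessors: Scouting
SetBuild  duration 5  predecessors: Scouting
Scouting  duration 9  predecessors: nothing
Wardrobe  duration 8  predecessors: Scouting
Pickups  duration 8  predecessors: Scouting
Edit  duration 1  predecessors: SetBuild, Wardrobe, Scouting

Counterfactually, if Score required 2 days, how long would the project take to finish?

As given, the longest chain is Scouting→SetBuild→Score = 9+5+4 = 18, so the finish is 18 days.
Score lies on that path, so at 2 days the path becomes 16 days.
New critical path: Scouting→Wardrobe→Edit = 9+8+1 = 18 ⇒ 18 days.

18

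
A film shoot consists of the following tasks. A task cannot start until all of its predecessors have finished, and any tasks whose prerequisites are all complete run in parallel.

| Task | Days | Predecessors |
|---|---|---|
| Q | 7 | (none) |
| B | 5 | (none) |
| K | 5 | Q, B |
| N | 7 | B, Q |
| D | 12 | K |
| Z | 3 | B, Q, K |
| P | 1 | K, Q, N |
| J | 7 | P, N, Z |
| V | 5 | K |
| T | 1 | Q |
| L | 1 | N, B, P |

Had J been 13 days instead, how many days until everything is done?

Baseline: Q→K→D = 7+5+12 = 24 → 24 days.
The longest path through J is only 22 days, so J has float 2.
Now Q→K→Z→J = 7+5+3+13 = 28 is longest, so the finish becomes 28 days.

28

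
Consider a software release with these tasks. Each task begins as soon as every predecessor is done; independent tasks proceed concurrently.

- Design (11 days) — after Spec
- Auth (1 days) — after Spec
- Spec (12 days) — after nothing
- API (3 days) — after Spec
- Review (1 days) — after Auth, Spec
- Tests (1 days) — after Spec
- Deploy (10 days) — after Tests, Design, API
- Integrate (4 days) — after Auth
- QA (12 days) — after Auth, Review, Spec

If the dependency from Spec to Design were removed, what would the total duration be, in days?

With the dependency in place, Spec→Design→Deploy = 12+11+10 = 33 sets the finish at 33 days.
Without Spec→Design, Design's earliest start moves from 12 to 0.
After: Spec→Auth→Review→QA = 12+1+1+12 = 26 → 26 days.

26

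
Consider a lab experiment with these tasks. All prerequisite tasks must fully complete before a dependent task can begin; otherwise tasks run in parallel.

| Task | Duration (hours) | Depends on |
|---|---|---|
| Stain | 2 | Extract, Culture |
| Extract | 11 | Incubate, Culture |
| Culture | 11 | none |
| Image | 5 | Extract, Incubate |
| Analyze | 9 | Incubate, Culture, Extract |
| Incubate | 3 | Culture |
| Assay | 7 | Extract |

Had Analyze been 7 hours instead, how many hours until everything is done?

32

Actual critical path: Culture→Incubate→Extract→Analyze = 11+3+11+9 = 34 ⇒ 34 hours.
Analyze lies on that path, so at 7 hours the path becomes 32 hours.
The binding chain switches to Culture→Incubate→Extract→Assay = 11+3+11+7 = 32; finish 32 hours.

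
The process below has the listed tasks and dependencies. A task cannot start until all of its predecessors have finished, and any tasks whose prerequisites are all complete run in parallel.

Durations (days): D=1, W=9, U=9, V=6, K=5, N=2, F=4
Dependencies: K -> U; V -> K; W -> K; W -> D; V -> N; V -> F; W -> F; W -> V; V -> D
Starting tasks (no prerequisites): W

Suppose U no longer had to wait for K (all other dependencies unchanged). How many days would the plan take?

Original critical path: W→V→K→U = 9+6+5+9 = 29 ⇒ 29 days.
Without K→U, U's earliest start moves from 20 to 0.
After: W→V→K = 9+6+5 = 20 → 20 days.

20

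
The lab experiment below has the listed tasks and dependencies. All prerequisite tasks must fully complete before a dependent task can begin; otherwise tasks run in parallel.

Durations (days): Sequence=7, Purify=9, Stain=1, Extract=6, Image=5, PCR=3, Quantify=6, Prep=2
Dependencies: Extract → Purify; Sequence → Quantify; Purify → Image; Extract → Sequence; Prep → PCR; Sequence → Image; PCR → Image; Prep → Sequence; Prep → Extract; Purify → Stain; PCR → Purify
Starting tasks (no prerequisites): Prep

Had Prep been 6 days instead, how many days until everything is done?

26

The binding path is Prep→Extract→Purify→Image = 2+6+9+5 = 22; finish at 22 days.
Prep lies on that path, so at 6 days the path becomes 26 days.
No other chain overtakes it, so the finish is 26 days.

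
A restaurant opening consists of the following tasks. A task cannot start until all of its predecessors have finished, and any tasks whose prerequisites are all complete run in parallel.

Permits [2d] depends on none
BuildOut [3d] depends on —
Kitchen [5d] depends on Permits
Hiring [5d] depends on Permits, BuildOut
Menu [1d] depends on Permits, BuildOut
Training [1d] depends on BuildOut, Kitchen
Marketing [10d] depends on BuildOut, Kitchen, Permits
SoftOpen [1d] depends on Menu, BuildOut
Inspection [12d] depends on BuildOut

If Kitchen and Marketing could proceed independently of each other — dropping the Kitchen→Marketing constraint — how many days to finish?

Before: longest chain Permits→Kitchen→Marketing = 2+5+10 = 17, finish 17.
Without Kitchen→Marketing, Marketing's earliest start moves from 7 to 3.
The longest chain is now BuildOut→Inspection = 3+12 = 15, so the plan takes 15 days.

15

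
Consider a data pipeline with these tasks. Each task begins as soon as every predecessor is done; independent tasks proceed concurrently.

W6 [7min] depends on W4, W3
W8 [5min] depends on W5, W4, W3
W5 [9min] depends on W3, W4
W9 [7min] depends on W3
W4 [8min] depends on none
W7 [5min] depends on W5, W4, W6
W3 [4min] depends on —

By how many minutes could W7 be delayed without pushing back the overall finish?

0

The longest chain is W4→W5→W7 = 8+9+5 = 22; overall finish 22 minutes.
W7 finishes as early as 22 and must finish by 22.
Slack of W7 = 17 − 17 = 0 minutes.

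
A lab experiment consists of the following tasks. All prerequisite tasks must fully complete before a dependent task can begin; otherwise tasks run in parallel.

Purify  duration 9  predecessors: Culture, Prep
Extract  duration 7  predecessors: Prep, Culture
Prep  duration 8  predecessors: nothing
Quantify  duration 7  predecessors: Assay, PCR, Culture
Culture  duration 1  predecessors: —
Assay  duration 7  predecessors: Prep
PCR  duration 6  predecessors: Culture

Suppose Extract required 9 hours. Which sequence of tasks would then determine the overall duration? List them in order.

As given, the longest chain is Prep→Assay→Quantify = 8+7+7 = 22, so the finish is 22 hours.
Extract has 7 hours of float (longest path through it is 15).
The critical path is still Prep→Assay→Quantify; finish is now 22 hours.

Prep, Assay, Quantify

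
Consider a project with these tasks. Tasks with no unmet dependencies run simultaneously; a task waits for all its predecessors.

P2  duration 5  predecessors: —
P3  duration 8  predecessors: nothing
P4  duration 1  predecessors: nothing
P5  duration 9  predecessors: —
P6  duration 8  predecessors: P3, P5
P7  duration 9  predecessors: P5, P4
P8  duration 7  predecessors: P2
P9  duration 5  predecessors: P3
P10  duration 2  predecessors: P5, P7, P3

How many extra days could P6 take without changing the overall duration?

P5→P7→P10 = 9+9+2 = 20 sets the makespan at 20 days.
Longest path through P6: 17 days (earliest finish 17, latest finish 20).
Float = 20 − 17 = 3.

3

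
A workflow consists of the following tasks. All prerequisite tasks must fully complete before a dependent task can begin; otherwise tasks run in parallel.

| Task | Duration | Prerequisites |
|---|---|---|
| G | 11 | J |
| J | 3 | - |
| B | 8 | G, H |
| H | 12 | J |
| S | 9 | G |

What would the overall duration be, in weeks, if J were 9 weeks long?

29

Actual critical path: J→G→S = 3+11+9 = 23 ⇒ 23 weeks.
Since J is critical, the +6 change carries straight to that chain (now 29 weeks).
That remains the longest chain; total 29 weeks.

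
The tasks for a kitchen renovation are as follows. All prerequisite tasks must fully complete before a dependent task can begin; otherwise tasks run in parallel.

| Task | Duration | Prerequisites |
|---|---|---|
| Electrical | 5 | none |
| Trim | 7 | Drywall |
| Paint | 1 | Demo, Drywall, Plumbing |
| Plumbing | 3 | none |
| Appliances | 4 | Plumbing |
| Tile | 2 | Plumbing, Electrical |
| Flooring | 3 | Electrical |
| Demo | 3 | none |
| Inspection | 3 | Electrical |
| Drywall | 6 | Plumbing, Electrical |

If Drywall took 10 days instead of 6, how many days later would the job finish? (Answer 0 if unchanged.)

The binding path is Electrical→Drywall→Trim = 5+6+7 = 18; finish at 18 days.
Drywall lies on that path, so at 10 days the path becomes 22 days.
The critical path is still Electrical→Drywall→Trim; finish is now 22 days.
Change in finish: 22 − 18 = +4 days.

4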